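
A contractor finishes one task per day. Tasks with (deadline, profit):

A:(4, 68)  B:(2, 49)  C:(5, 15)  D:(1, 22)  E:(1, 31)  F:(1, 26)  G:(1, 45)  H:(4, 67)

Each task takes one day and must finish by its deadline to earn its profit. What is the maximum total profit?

244

Take jobs in profit order; each goes to the latest open slot no later than its deadline.
Profit order: A=68 H=67 B=49 G=45 E=31 F=26 D=22 C=15
Assign: A→slot 4, H→slot 3, B→slot 2, G→slot 1, E skipped, F skipped, D skipped, C→slot 5.
Slots: [1:G] [2:B] [3:H] [4:A] [5:C]
Profit = 45 + 49 + 67 + 68 + 15 = 244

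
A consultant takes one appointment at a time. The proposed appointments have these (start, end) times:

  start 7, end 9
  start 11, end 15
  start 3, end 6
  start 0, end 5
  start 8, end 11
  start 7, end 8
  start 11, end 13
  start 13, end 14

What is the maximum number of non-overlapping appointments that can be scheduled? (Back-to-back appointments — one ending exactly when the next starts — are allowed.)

Order by finish time; keep every interval that doesn't clash with the previous kept one.
Sorted by end: (0,5)  (3,6)  (7,8)  (7,9)  (8,11)  (11,13)  (13,14)  (11,15)
take (0,5); take (7,8); take (8,11); take (11,13); take (13,14); skip (11,15).
Selected 5 appointments.

5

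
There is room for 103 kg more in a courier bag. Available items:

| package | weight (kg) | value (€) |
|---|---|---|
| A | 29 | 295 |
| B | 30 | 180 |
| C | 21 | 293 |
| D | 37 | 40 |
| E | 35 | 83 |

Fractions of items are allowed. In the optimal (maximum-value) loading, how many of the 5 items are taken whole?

3

Order: C (293/21=13.95) > A (295/29=10.17) > B (180/30=6.00) > E (83/35=2.37) > D (40/37=1.08)
Fill: take C (21 @ 293) → take A (29 @ 295) → take B (30 @ 180) → take 23/35 of E → 54.54; 103/103 used.
3 item(s) taken whole; one partial (take 23/35 of E).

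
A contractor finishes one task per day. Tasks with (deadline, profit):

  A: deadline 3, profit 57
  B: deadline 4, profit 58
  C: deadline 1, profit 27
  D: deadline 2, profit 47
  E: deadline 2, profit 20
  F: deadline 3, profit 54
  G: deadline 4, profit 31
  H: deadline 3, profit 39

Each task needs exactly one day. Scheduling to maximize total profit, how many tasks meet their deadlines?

Profit order: B=58 A=57 F=54 D=47 H=39 G=31 C=27 E=20
Assign: B→slot 4, A→slot 3, F→slot 2, D→slot 1, H skipped, G skipped, C skipped, E skipped.
Slots: [1:D] [2:F] [3:A] [4:B]
4 of 8 scheduled.

4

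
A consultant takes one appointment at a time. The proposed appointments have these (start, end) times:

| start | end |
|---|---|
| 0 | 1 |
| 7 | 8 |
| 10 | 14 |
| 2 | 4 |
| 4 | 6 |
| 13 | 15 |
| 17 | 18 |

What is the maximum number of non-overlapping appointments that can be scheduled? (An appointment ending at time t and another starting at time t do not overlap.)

6

Greedy by earliest finish: after sorting by end time, pick each interval compatible with the last pick.
Sorted by end: (0,1)  (2,4)  (4,6)  (7,8)  (10,14)  (13,15)  (17,18)
take (0,1); take (2,4); take (4,6); take (7,8); take (10,14); take (17,18).
Selected 6 appointments.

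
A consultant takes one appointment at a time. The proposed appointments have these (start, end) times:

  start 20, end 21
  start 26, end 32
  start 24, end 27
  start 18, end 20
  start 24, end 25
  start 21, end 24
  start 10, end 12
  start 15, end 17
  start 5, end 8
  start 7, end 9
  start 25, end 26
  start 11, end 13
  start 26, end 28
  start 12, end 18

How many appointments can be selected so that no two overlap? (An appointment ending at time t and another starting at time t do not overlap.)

9

Order by finish time; keep every interval that doesn't clash with the previous kept one.
Sorted by end: (5,8)  (7,9)  (10,12)  (11,13)  (15,17)  (12,18)  (18,20)  (20,21)  (21,24)  (24,25)  (25,26)  (24,27)  (26,28)  (26,32)
take (5,8); take (10,12); take (15,17); take (18,20); take (20,21); take (21,24); take (24,25); take (25,26); skip (24,27); take (26,28); skip (26,32).
Selected 9 appointments.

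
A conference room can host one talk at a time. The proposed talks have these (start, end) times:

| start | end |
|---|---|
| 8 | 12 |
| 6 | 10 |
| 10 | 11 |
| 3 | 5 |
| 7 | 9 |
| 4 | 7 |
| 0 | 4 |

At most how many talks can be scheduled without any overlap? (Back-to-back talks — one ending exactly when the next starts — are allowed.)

By end time: (0,4), (3,5), (4,7), (7,9), (6,10), (10,11), (8,12).
Pick (0,4); next start ≥ 4 → (4,7); next start ≥ 7 → (7,9); next start ≥ 9 → (10,11).
Selected 4 talks.

4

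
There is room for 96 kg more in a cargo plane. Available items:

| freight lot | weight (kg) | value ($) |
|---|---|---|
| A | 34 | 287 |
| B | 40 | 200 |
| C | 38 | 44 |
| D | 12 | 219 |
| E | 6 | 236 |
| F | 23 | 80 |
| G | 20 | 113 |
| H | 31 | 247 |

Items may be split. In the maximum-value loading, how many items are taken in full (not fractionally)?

4

Ratios (sorted): E 39.33, D 18.25, A 8.44, H 7.97, G 5.65, B 5.00, F 3.48, C 1.16
take E (6 @ 236); take D (12 @ 219); take A (34 @ 287); take H (31 @ 247); take 13/20 of G → 73.45. Capacity used 96/96.
4 item(s) taken whole; one partial (take 13/20 of G).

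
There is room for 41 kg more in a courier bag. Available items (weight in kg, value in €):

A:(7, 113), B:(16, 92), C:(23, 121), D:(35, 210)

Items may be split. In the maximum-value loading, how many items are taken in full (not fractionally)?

Ratios (sorted): A 16.14, D 6.00, B 5.75, C 5.26
take A (7 @ 113); take 34/35 of D → 204.00. Capacity used 41/41.
1 item(s) taken whole; one partial (take 34/35 of D).

1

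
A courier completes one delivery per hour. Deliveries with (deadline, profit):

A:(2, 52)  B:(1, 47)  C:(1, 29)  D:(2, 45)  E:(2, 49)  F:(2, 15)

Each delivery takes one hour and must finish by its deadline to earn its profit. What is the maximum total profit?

101

Sort by profit descending; place each in the latest free slot ≤ its deadline.
Profit order: A=52 E=49 B=47 D=45 C=29 F=15
Assign: A→slot 2, E→slot 1, B skipped, D skipped, C skipped, F skipped.
Slots: [1:E] [2:A]
Profit = 49 + 52 = 101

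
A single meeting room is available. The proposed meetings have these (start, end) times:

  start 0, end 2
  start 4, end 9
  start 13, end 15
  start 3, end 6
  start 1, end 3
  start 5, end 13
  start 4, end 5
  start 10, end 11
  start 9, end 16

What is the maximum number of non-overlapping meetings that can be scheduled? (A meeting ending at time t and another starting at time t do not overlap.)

Order by finish time; keep every interval that doesn't clash with the previous kept one.
Sorted by end: (0,2)  (1,3)  (4,5)  (3,6)  (4,9)  (10,11)  (5,13)  (13,15)  (9,16)
take (0,2); take (4,5); skip (3,6); take (10,11); skip (5,13); take (13,15).
Selected 4 meetings.

4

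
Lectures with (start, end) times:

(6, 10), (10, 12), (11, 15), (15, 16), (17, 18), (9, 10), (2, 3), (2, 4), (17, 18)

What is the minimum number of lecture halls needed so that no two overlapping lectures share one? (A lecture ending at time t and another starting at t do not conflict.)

2

Events (time:±→running): 2:+→1 2:+→2 … peak 2.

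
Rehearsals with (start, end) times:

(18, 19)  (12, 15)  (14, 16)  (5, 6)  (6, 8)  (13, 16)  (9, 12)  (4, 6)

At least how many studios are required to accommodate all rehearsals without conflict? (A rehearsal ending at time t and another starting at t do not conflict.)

3

The answer is the maximum number of intervals overlapping at any instant.
Events (time:±→running): 4:+→1 5:+→2 6:-→1 6:-→0 6:+→1 8:-→0 9:+→1 12:-→0 12:+→1 13:+→2 14:+→3 … peak 3.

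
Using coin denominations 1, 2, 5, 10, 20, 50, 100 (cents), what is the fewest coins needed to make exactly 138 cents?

6

138 − 1×100→38 − 1×20→18 − 1×10→8 − 1×5→3 − 1×2→1 − 1×1→0
Total coins = 1 + 1 + 1 + 1 + 1 + 1 = 6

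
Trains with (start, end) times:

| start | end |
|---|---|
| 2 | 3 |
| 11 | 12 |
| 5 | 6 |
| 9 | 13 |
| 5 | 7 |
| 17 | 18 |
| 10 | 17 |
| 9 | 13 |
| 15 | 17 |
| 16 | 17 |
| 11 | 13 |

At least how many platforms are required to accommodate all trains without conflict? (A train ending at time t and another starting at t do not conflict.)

Count concurrent intervals with a sweep; the peak is the room count.
starts: [2, 5, 5, 9, 9, 10, 11, 11, 15, 16, 17]
ends:   [3, 6, 7, 12, 13, 13, 13, 17, 17, 17, 18]
s2→1 e3→0 s5→1 s5→2 e6→1 e7→0 s9→1 s9→2 s10→3 s11→4 s11→5  — peak 5.

5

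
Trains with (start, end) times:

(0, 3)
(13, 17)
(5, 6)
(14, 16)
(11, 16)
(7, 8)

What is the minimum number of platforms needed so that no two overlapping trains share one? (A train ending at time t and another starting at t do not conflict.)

Count concurrent intervals with a sweep; the peak is the room count.
starts: [0, 5, 7, 11, 13, 14]
ends:   [3, 6, 8, 16, 16, 17]
s0→1 e3→0 s5→1 e6→0 s7→1 e8→0 s11→1 s13→2 s14→3  — peak 3.

3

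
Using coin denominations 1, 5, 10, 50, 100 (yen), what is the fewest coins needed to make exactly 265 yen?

Use the largest denomination that fits, subtract, and repeat.
265 = 2×100 + 1×50 + 1×10 + 1×5
Total coins = 2 + 1 + 1 + 1 = 5

5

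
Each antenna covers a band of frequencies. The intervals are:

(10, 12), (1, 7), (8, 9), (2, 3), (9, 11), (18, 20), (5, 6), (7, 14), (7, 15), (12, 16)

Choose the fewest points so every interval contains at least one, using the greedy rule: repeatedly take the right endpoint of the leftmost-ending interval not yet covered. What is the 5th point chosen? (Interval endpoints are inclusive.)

Sort by right endpoint; whenever an interval is uncovered, place a point at its right end.
By right end: [2,3]  [5,6]  [1,7]  [8,9]  [9,11]  [10,12]  [7,14]  [7,15]  [12,16]  [18,20]
[2,3] uncovered → point at 3; [5,6] uncovered → point at 6; [8,9] uncovered → point at 9; [10,12] uncovered → point at 12; [18,20] uncovered → point at 20.
Points: 3, 6, 9, 12, 20 (5 total).

20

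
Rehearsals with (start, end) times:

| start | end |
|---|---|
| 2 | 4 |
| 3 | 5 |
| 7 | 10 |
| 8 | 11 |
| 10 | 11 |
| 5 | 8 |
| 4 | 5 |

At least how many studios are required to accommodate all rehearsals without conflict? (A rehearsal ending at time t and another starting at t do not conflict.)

The answer is the maximum number of intervals overlapping at any instant.
starts: [2, 3, 4, 5, 7, 8, 10]
ends:   [4, 5, 5, 8, 10, 11, 11]
s2→1 s3→2  — peak 2.

2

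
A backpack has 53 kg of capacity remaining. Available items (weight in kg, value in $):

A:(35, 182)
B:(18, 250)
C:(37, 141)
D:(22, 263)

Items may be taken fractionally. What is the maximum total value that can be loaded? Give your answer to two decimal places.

Ratios (sorted): B 13.89, D 11.95, A 5.20, C 3.81
take B (18 @ 250); take D (22 @ 263); take 13/35 of A → 67.60. Capacity used 53/53.
Total value = 580.60

580.60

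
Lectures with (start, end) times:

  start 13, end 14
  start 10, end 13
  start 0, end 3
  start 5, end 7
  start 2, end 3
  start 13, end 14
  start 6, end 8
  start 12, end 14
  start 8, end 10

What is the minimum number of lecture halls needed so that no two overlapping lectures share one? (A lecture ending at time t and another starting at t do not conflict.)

Events (time:±→running): 0:+→1 2:+→2 3:-→1 3:-→0 5:+→1 6:+→2 7:-→1 8:-→0 8:+→1 10:-→0 10:+→1 12:+→2 13:-→1 13:+→2 13:+→3 … peak 3.

3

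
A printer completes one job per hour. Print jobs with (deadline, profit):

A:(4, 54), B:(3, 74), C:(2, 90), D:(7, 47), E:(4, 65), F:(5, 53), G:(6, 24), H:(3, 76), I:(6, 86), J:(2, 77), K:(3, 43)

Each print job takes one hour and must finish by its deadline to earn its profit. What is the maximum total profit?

Take jobs in profit order; each goes to the latest open slot no later than its deadline.
Profit order: C=90 I=86 J=77 H=76 B=74 E=65 A=54 F=53 D=47 K=43 G=24
Assign: C→slot 2, I→slot 6, J→slot 1, H→slot 3, B skipped, E→slot 4, A skipped, F→slot 5, D→slot 7, K skipped, G skipped.
Slots: [1:J] [2:C] [3:H] [4:E] [5:F] [6:I] [7:D]
Profit = 77 + 90 + 76 + 65 + 53 + 86 + 47 = 494

494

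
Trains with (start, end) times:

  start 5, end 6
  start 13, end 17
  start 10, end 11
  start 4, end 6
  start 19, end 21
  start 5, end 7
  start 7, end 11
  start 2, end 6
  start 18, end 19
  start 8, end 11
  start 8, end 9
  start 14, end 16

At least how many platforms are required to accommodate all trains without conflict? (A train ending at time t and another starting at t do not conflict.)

Count concurrent intervals with a sweep; the peak is the room count.
starts: [2, 4, 5, 5, 7, 8, 8, 10, 13, 14, 18, 19]
ends:   [6, 6, 6, 7, 9, 11, 11, 11, 16, 17, 19, 21]
s2→1 s4→2 s5→3 s5→4  — peak 4.

4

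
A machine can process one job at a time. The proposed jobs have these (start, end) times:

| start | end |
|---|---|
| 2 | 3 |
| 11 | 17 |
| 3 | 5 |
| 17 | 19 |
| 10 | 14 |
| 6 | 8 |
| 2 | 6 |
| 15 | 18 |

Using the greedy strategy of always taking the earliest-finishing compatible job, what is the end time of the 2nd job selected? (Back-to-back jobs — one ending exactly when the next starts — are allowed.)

Sort by end time and greedily take each interval whose start is ≥ the last chosen end.
By end time: (2,3), (3,5), (2,6), (6,8), (10,14), (11,17), (15,18), (17,19).
Pick (2,3); next start ≥ 3 → (3,5); next start ≥ 5 → (6,8); next start ≥ 8 → (10,14); next start ≥ 14 → (15,18).
Selected: (2,3) (3,5) (6,8) (10,14) (15,18)

5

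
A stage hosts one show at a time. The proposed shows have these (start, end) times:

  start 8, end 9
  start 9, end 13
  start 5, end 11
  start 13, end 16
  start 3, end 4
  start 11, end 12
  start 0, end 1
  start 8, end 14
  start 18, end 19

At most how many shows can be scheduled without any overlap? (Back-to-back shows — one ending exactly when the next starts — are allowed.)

6

By end time: (0,1), (3,4), (8,9), (5,11), (11,12), (9,13), (8,14), (13,16), (18,19).
Pick (0,1); next start ≥ 1 → (3,4); next start ≥ 4 → (8,9); next start ≥ 9 → (11,12); next start ≥ 12 → (13,16); next start ≥ 16 → (18,19).
Selected 6 shows.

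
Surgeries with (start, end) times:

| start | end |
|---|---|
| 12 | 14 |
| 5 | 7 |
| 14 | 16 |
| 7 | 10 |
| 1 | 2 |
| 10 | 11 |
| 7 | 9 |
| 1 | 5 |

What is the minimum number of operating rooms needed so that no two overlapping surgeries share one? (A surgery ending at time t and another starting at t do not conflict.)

Events (time:±→running): 1:+→1 1:+→2 … peak 2.

2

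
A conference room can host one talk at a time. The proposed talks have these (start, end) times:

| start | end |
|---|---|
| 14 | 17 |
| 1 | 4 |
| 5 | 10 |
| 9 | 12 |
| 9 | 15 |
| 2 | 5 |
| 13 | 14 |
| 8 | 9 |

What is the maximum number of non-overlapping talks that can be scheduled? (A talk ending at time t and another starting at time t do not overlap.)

5

By end time: (1,4), (2,5), (8,9), (5,10), (9,12), (13,14), (9,15), (14,17).
Pick (1,4); next start ≥ 4 → (8,9); next start ≥ 9 → (9,12); next start ≥ 12 → (13,14); next start ≥ 14 → (14,17).
Selected 5 talks.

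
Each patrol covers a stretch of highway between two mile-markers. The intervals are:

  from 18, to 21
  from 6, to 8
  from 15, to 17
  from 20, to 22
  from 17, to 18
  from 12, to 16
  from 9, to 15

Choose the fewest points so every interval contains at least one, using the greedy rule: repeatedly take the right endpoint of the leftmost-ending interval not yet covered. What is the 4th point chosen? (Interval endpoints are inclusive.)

Sort by right endpoint; whenever an interval is uncovered, place a point at its right end.
By right end: [6,8]  [9,15]  [12,16]  [15,17]  [17,18]  [18,21]  [20,22]
[6,8] uncovered → point at 8; [9,15] uncovered → point at 15; [17,18] uncovered → point at 18; [20,22] uncovered → point at 22.
Points: 8, 15, 18, 22 (4 total).

22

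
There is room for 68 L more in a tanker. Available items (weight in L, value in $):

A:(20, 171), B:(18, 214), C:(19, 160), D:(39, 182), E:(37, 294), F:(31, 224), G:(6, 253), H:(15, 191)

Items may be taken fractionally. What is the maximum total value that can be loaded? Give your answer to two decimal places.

Greedy by value/weight ratio, highest first.
Ratios (sorted): G 42.17, H 12.73, B 11.89, A 8.55, C 8.42, E 7.95, F 7.23, D 4.67
take G (6 @ 253); take H (15 @ 191); take B (18 @ 214); take A (20 @ 171); take 9/19 of C → 75.79. Capacity used 68/68.
Total value = 904.79

904.79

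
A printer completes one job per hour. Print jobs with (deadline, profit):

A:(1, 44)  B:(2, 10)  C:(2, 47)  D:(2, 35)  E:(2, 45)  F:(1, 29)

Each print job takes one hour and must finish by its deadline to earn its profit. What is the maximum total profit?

92

Sort by profit descending; place each in the latest free slot ≤ its deadline.
By profit: C(d2,47), E(d2,45), A(d1,44), D(d2,35), F(d1,29), B(d2,10)
C→slot 2; E→slot 1; A skipped; D skipped; F skipped; B skipped.
Profit = 45 + 47 = 92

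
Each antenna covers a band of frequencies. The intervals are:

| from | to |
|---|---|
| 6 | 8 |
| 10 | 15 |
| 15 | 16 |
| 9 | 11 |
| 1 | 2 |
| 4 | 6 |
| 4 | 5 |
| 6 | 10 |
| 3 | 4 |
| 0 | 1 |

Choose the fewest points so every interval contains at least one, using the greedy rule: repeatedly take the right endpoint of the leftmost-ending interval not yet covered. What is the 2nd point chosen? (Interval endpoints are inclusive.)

4

Sorted: [0,1] [1,2] [3,4] [4,5] [4,6] [6,8] [6,10] [9,11] [10,15] [15,16]
{[0,1],[1,2]} hit by 1; {[3,4],[4,5],[4,6]} hit by 4; {[6,8],[6,10]} hit by 8; {[9,11],[10,15]} hit by 11; {[15,16]} hit by 16.
Points: 1, 4, 8, 11, 16 (5 total).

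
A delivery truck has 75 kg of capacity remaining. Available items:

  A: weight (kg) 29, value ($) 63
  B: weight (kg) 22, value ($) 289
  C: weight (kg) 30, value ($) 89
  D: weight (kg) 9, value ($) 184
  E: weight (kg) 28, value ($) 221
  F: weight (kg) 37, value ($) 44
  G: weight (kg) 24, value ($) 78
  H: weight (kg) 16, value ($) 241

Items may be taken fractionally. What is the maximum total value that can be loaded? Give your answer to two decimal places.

Ratios (sorted): D 20.44, H 15.06, B 13.14, E 7.89, G 3.25, C 2.97, A 2.17, F 1.19
take D (9 @ 184); take H (16 @ 241); take B (22 @ 289); take E (28 @ 221). Capacity used 75/75.
Total value = 935.00

935.00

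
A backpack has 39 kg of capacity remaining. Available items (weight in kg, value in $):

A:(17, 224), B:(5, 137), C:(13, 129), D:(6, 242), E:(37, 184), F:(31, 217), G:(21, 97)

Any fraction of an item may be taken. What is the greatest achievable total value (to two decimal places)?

712.15

Ratios (sorted): D 40.33, B 27.40, A 13.18, C 9.92, F 7.00, E 4.97, G 4.62
take D (6 @ 242); take B (5 @ 137); take A (17 @ 224); take 11/13 of C → 109.15. Capacity used 39/39.
Total value = 712.15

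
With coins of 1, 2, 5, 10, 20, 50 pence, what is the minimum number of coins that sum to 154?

Use the largest denomination that fits, subtract, and repeat.
154 − 3×50→4 − 2×2→0
Total coins = 3 + 2 = 5

5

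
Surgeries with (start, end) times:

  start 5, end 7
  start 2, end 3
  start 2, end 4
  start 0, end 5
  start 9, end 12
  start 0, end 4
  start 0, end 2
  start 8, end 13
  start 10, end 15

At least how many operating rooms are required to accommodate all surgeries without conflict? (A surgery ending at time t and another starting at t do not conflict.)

4

The answer is the maximum number of intervals overlapping at any instant.
Events (time:±→running): 0:+→1 0:+→2 0:+→3 2:-→2 2:+→3 2:+→4 … peak 4.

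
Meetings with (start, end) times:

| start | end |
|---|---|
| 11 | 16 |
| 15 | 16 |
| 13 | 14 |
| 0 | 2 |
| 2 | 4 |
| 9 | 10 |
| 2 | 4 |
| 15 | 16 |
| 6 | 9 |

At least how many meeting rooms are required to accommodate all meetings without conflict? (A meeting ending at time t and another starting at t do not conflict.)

starts: [0, 2, 2, 6, 9, 11, 13, 15, 15]
ends:   [2, 4, 4, 9, 10, 14, 16, 16, 16]
s0→1 e2→0 s2→1 s2→2 e4→1 e4→0 s6→1 e9→0 s9→1 e10→0 s11→1 s13→2 e14→1 s15→2 s15→3  — peak 3.

3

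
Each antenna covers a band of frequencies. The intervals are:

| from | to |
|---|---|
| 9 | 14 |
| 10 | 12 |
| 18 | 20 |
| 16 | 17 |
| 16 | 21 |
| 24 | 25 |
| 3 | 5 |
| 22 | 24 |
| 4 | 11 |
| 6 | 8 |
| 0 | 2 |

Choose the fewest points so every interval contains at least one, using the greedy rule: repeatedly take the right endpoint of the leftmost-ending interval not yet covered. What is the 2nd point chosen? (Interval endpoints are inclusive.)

5

Sort by right endpoint; whenever an interval is uncovered, place a point at its right end.
By right end: [0,2]  [3,5]  [6,8]  [4,11]  [10,12]  [9,14]  [16,17]  [18,20]  [16,21]  [22,24]  [24,25]
[0,2] uncovered → point at 2; [3,5] uncovered → point at 5; [6,8] uncovered → point at 8; [10,12] uncovered → point at 12; [16,17] uncovered → point at 17; [18,20] uncovered → point at 20; [22,24] uncovered → point at 24.
Points: 2, 5, 8, 12, 17, 20, 24 (7 total).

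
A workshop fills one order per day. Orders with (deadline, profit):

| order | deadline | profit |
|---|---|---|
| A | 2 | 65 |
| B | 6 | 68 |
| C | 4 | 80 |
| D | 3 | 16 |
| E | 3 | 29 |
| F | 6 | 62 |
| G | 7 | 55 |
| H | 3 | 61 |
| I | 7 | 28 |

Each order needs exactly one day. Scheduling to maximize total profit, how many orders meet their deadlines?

7

Profit order: C=80 B=68 A=65 F=62 H=61 G=55 E=29 I=28 D=16
Assign: C→slot 4, B→slot 6, A→slot 2, F→slot 5, H→slot 3, G→slot 7, E→slot 1, I skipped, D skipped.
Slots: [1:E] [2:A] [3:H] [4:C] [5:F] [6:B] [7:G]
7 of 9 scheduled.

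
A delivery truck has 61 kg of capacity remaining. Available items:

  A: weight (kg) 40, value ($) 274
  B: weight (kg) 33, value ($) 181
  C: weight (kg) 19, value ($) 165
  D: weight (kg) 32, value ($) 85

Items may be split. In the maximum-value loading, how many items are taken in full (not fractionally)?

Greedy by value/weight ratio, highest first.
Ratios (sorted): C 8.68, A 6.85, B 5.48, D 2.66
take C (19 @ 165); take A (40 @ 274); take 2/33 of B → 10.97. Capacity used 61/61.
2 item(s) taken whole; one partial (take 2/33 of B).

2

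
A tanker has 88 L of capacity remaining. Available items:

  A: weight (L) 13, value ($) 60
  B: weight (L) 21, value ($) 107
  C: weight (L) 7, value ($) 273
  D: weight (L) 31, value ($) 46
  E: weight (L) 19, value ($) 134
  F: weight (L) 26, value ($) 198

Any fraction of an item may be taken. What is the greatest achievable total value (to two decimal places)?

774.97

Order: C (273/7=39.00) > F (198/26=7.62) > E (134/19=7.05) > B (107/21=5.10) > A (60/13=4.62) > D (46/31=1.48)
Fill: take C (7 @ 273) → take F (26 @ 198) → take E (19 @ 134) → take B (21 @ 107) → take A (13 @ 60) → take 2/31 of D → 2.97; 88/88 used.
Total value = 774.97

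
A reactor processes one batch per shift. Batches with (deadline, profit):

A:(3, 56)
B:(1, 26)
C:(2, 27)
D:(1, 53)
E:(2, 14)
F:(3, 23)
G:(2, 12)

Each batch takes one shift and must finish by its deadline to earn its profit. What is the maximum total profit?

136

Sort by profit descending; place each in the latest free slot ≤ its deadline.
Profit order: A=56 D=53 C=27 B=26 F=23 E=14 G=12
Assign: A→slot 3, D→slot 1, C→slot 2, B skipped, F skipped, E skipped, G skipped.
Slots: [1:D] [2:C] [3:A]
Profit = 53 + 27 + 56 = 136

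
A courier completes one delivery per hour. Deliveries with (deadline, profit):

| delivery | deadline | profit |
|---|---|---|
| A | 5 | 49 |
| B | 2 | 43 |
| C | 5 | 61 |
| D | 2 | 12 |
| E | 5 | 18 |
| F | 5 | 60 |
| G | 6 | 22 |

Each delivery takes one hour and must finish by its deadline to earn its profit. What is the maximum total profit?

253

Sort by profit descending; place each in the latest free slot ≤ its deadline.
By profit: C(d5,61), F(d5,60), A(d5,49), B(d2,43), G(d6,22), E(d5,18), D(d2,12)
C→slot 5; F→slot 4; A→slot 3; B→slot 2; G→slot 6; E→slot 1; D skipped.
Profit = 18 + 43 + 49 + 60 + 61 + 22 = 253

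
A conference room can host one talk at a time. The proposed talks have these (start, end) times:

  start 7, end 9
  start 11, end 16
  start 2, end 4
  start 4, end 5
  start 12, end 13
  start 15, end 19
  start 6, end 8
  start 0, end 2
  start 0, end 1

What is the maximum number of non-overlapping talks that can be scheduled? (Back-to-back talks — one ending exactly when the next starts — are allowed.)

6

Order by finish time; keep every interval that doesn't clash with the previous kept one.
Sorted by end: (0,1)  (0,2)  (2,4)  (4,5)  (6,8)  (7,9)  (12,13)  (11,16)  (15,19)
take (0,1); take (2,4); take (4,5); take (6,8); skip (7,9); take (12,13); take (15,19).
Selected 6 talks.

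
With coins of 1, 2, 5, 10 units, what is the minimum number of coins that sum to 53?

7

Greedy: take as many of the largest coin as possible, then repeat with the remainder.
53 − 5×10→3 − 1×2→1 − 1×1→0
Total coins = 5 + 1 + 1 = 7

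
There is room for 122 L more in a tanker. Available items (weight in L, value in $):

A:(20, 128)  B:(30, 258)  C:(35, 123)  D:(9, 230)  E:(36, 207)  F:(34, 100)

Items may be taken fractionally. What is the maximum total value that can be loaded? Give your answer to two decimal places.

917.89

Order: D (230/9=25.56) > B (258/30=8.60) > A (128/20=6.40) > E (207/36=5.75) > C (123/35=3.51) > F (100/34=2.94)
Fill: take D (9 @ 230) → take B (30 @ 258) → take A (20 @ 128) → take E (36 @ 207) → take 27/35 of C → 94.89; 122/122 used.
Total value = 917.89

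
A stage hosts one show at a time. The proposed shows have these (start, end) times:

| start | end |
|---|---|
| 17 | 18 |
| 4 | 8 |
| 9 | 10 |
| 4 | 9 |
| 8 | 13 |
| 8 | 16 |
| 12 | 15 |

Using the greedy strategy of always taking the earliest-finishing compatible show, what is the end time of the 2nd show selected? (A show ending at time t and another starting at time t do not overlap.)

10

Order by finish time; keep every interval that doesn't clash with the previous kept one.
Sorted by end: (4,8)  (4,9)  (9,10)  (8,13)  (12,15)  (8,16)  (17,18)
take (4,8); take (9,10); skip (8,13); take (12,15); take (17,18).
Selected: (4,8) (9,10) (12,15) (17,18)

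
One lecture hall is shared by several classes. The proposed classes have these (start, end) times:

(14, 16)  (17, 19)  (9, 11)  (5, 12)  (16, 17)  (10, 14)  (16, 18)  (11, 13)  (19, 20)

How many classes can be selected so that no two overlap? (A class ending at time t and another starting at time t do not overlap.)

Sorted by end: (9,11)  (5,12)  (11,13)  (10,14)  (14,16)  (16,17)  (16,18)  (17,19)  (19,20)
take (9,11); take (11,13); skip (10,14); take (14,16); take (16,17); take (17,19); take (19,20).
Selected 6 classes.

6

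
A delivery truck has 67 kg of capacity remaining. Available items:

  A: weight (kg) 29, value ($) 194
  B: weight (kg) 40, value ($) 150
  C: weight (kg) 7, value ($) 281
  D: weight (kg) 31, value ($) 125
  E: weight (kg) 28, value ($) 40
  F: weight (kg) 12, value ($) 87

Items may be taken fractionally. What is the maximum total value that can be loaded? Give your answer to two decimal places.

638.61

Sort by value per unit weight and fill in that order.
Order: C (281/7=40.14) > F (87/12=7.25) > A (194/29=6.69) > D (125/31=4.03) > B (150/40=3.75) > E (40/28=1.43)
Fill: take C (7 @ 281) → take F (12 @ 87) → take A (29 @ 194) → take 19/31 of D → 76.61; 67/67 used.
Total value = 638.61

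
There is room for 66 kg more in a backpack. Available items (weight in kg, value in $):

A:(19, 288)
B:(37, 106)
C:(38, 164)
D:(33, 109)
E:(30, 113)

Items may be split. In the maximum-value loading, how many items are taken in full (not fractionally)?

Sort by value per unit weight and fill in that order.
Ratios (sorted): A 15.16, C 4.32, E 3.77, D 3.30, B 2.86
take A (19 @ 288); take C (38 @ 164); take 9/30 of E → 33.90. Capacity used 66/66.
2 item(s) taken whole; one partial (take 9/30 of E).

2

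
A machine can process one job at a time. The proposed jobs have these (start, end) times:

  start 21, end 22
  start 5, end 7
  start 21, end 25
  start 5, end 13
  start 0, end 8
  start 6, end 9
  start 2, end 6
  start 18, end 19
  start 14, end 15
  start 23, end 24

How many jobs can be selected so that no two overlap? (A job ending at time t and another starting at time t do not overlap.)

Sorted by end: (2,6)  (5,7)  (0,8)  (6,9)  (5,13)  (14,15)  (18,19)  (21,22)  (23,24)  (21,25)
take (2,6); skip (5,7); skip (0,8); take (6,9); skip (5,13); take (14,15); take (18,19); take (21,22); take (23,24).
Selected 6 jobs.

6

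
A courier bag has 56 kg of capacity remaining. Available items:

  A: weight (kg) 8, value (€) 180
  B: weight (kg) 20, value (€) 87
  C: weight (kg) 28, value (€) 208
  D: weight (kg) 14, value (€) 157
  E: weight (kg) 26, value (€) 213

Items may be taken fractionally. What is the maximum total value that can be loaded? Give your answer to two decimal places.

Ratios (sorted): A 22.50, D 11.21, E 8.19, C 7.43, B 4.35
take A (8 @ 180); take D (14 @ 157); take E (26 @ 213); take 8/28 of C → 59.43. Capacity used 56/56.
Total value = 609.43

609.43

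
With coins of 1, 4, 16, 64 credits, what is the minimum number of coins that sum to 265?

Use the largest denomination that fits, subtract, and repeat.
265 = 4×64 + 2×4 + 1×1
Total coins = 4 + 2 + 1 = 7

7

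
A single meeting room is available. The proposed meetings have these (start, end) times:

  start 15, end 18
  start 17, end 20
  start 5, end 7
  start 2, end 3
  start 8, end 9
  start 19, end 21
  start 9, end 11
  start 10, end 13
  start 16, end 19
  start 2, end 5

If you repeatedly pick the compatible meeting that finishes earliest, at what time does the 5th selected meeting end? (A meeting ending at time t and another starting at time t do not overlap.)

Greedy by earliest finish: after sorting by end time, pick each interval compatible with the last pick.
Sorted by end: (2,3)  (2,5)  (5,7)  (8,9)  (9,11)  (10,13)  (15,18)  (16,19)  (17,20)  (19,21)
take (2,3); take (5,7); take (8,9); take (9,11); take (15,18); skip (16,19); take (19,21).
Selected: (2,3) (5,7) (8,9) (9,11) (15,18) (19,21)

18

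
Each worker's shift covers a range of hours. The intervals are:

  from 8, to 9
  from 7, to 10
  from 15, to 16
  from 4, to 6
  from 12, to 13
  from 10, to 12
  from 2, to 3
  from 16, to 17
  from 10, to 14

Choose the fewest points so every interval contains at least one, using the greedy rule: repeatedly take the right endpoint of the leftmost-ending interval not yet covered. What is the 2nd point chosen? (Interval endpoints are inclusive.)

By right end: [2,3]  [4,6]  [8,9]  [7,10]  [10,12]  [12,13]  [10,14]  [15,16]  [16,17]
[2,3] uncovered → point at 3; [4,6] uncovered → point at 6; [8,9] uncovered → point at 9; [10,12] uncovered → point at 12; [15,16] uncovered → point at 16.
Points: 3, 6, 9, 12, 16 (5 total).

6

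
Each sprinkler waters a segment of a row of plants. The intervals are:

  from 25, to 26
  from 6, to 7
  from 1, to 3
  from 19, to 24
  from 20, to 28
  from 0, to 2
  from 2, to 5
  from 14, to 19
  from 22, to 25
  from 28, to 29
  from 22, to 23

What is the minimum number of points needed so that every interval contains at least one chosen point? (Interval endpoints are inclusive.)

Sort by right endpoint; whenever an interval is uncovered, place a point at its right end.
Sorted: [0,2] [1,3] [2,5] [6,7] [14,19] [22,23] [19,24] [22,25] [25,26] [20,28] [28,29]
{[0,2],[1,3],[2,5]} hit by 2; {[6,7]} hit by 7; {[14,19]} hit by 19; {[22,23],[19,24],[22,25]} hit by 23; {[25,26],[20,28]} hit by 26; {[28,29]} hit by 29.
Points: 2, 7, 19, 23, 26, 29 (6 total).

6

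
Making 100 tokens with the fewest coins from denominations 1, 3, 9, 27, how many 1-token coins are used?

1

Use the largest denomination that fits, subtract, and repeat.
100 = 3×27 + 2×9 + 1×1
Count of 1: 1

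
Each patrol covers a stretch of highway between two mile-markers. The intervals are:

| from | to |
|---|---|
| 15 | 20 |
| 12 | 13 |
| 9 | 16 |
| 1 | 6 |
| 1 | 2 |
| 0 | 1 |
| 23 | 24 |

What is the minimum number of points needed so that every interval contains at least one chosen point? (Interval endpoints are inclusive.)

4

Process intervals by earliest right end; each time one isn't hit yet, stab at its right endpoint.
Sorted: [0,1] [1,2] [1,6] [12,13] [9,16] [15,20] [23,24]
{[0,1],[1,2],[1,6]} hit by 1; {[12,13],[9,16]} hit by 13; {[15,20]} hit by 20; {[23,24]} hit by 24.
Points: 1, 13, 20, 24 (4 total).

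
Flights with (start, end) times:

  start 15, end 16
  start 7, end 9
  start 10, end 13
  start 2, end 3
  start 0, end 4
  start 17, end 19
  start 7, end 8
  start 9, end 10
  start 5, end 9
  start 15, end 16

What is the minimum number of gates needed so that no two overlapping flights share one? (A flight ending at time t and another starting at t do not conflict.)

3

Events (time:±→running): 0:+→1 2:+→2 3:-→1 4:-→0 5:+→1 7:+→2 7:+→3 … peak 3.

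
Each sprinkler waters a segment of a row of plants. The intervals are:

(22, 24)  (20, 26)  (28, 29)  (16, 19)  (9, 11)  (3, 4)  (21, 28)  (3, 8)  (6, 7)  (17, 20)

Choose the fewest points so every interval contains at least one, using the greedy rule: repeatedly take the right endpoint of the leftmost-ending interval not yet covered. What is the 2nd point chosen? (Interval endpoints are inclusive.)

Process intervals by earliest right end; each time one isn't hit yet, stab at its right endpoint.
Sorted: [3,4] [6,7] [3,8] [9,11] [16,19] [17,20] [22,24] [20,26] [21,28] [28,29]
{[3,4]} hit by 4; {[6,7],[3,8]} hit by 7; {[9,11]} hit by 11; {[16,19],[17,20]} hit by 19; {[22,24],[20,26],[21,28]} hit by 24; {[28,29]} hit by 29.
Points: 4, 7, 11, 19, 24, 29 (6 total).

7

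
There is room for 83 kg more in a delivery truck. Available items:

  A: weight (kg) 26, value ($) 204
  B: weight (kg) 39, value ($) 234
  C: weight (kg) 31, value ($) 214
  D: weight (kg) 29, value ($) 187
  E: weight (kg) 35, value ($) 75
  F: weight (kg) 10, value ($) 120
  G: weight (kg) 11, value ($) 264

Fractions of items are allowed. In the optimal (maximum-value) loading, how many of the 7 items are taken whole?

4

Sort by value per unit weight and fill in that order.
Order: G (264/11=24.00) > F (120/10=12.00) > A (204/26=7.85) > C (214/31=6.90) > D (187/29=6.45) > B (234/39=6.00) > E (75/35=2.14)
Fill: take G (11 @ 264) → take F (10 @ 120) → take A (26 @ 204) → take C (31 @ 214) → take 5/29 of D → 32.24; 83/83 used.
4 item(s) taken whole; one partial (take 5/29 of D).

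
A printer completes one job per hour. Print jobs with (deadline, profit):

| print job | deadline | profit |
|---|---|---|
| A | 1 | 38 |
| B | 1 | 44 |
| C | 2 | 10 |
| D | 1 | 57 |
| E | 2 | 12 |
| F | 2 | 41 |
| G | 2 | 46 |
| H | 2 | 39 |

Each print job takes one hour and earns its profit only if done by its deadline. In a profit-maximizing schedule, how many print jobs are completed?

2

Take jobs in profit order; each goes to the latest open slot no later than its deadline.
By profit: D(d1,57), G(d2,46), B(d1,44), F(d2,41), H(d2,39), A(d1,38), E(d2,12), C(d2,10)
D→slot 1; G→slot 2; B skipped; F skipped; H skipped; A skipped; E skipped; C skipped.
2 of 8 scheduled.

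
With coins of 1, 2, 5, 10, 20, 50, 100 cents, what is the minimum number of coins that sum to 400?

4

400 − 4×100→0
Total coins = 4 = 4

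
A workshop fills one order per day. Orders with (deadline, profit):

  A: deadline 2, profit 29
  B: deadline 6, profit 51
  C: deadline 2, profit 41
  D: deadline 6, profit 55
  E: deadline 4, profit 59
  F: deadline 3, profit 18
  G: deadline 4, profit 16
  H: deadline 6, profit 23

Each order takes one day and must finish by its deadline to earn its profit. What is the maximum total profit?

258

Profit order: E=59 D=55 B=51 C=41 A=29 H=23 F=18 G=16
Assign: E→slot 4, D→slot 6, B→slot 5, C→slot 2, A→slot 1, H→slot 3, F skipped, G skipped.
Slots: [1:A] [2:C] [3:H] [4:E] [5:B] [6:D]
Profit = 29 + 41 + 23 + 59 + 51 + 55 = 258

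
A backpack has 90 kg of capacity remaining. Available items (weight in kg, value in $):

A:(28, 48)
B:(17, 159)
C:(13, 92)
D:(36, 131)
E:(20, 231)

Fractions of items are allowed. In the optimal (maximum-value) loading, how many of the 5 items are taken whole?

4

Sort by value per unit weight and fill in that order.
Order: E (231/20=11.55) > B (159/17=9.35) > C (92/13=7.08) > D (131/36=3.64) > A (48/28=1.71)
Fill: take E (20 @ 231) → take B (17 @ 159) → take C (13 @ 92) → take D (36 @ 131) → take 4/28 of A → 6.86; 90/90 used.
4 item(s) taken whole; one partial (take 4/28 of A).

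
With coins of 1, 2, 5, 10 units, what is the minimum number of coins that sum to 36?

36 − 3×10→6 − 1×5→1 − 1×1→0
Total coins = 3 + 1 + 1 = 5

5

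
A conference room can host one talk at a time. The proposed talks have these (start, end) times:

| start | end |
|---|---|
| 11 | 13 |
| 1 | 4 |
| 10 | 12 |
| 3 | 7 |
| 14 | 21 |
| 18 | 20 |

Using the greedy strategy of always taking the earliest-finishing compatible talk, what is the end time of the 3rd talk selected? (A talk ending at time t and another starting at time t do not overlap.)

20

Order by finish time; keep every interval that doesn't clash with the previous kept one.
Sorted by end: (1,4)  (3,7)  (10,12)  (11,13)  (18,20)  (14,21)
take (1,4); take (10,12); skip (11,13); take (18,20); skip (14,21).
Selected: (1,4) (10,12) (18,20)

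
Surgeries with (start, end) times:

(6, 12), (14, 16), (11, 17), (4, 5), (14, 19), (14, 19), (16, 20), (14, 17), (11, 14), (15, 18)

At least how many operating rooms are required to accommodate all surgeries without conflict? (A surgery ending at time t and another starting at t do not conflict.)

6

Count concurrent intervals with a sweep; the peak is the room count.
starts: [4, 6, 11, 11, 14, 14, 14, 14, 15, 16]
ends:   [5, 12, 14, 16, 17, 17, 18, 19, 19, 20]
s4→1 e5→0 s6→1 s11→2 s11→3 e12→2 e14→1 s14→2 s14→3 s14→4 s14→5 s15→6  — peak 6.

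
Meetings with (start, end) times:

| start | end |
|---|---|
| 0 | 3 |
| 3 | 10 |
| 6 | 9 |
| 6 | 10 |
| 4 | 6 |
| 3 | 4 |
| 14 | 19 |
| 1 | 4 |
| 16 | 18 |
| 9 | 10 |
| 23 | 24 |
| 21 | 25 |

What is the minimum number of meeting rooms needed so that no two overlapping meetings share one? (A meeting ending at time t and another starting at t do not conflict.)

3

The answer is the maximum number of intervals overlapping at any instant.
Events (time:±→running): 0:+→1 1:+→2 3:-→1 3:+→2 3:+→3 … peak 3.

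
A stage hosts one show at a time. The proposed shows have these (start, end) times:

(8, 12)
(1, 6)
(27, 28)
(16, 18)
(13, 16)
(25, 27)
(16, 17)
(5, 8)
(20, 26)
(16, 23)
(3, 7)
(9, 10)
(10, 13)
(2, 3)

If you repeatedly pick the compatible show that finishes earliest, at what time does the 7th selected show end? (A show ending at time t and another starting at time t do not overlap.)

Greedy by earliest finish: after sorting by end time, pick each interval compatible with the last pick.
Sorted by end: (2,3)  (1,6)  (3,7)  (5,8)  (9,10)  (8,12)  (10,13)  (13,16)  (16,17)  (16,18)  (16,23)  (20,26)  (25,27)  (27,28)
take (2,3); take (3,7); take (9,10); take (10,13); take (13,16); take (16,17); take (20,26); take (27,28).
Selected: (2,3) (3,7) (9,10) (10,13) (13,16) (16,17) (20,26) (27,28)

26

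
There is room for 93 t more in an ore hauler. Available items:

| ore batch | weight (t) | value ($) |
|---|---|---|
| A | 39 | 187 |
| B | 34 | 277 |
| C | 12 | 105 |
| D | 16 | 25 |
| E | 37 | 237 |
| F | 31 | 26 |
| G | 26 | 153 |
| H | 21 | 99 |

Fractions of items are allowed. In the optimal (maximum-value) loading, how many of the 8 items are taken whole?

3

Order: C (105/12=8.75) > B (277/34=8.15) > E (237/37=6.41) > G (153/26=5.88) > A (187/39=4.79) > H (99/21=4.71) > D (25/16=1.56) > F (26/31=0.84)
Fill: take C (12 @ 105) → take B (34 @ 277) → take E (37 @ 237) → take 10/26 of G → 58.85; 93/93 used.
3 item(s) taken whole; one partial (take 10/26 of G).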